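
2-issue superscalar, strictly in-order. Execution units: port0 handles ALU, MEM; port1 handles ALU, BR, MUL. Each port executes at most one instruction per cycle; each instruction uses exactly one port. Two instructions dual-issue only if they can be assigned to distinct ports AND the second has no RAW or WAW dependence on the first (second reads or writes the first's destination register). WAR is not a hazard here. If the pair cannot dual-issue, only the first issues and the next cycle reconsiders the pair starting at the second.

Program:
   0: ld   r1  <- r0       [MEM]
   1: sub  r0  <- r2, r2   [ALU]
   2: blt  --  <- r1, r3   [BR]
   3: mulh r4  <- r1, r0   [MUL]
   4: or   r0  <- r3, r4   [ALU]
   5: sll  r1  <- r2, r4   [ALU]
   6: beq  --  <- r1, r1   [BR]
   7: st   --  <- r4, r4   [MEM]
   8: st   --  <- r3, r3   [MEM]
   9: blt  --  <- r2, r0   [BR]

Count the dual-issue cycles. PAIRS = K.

PAIRS = 4

0. ld.MEM sub.ALU @i0/i1  | dual
1. blt.BR @i2  | no-port BR/MUL
2. mulh.MUL @i3  | RAW r4
3. or.ALU sll.ALU @i4/i5  | dual
4. beq.BR st.MEM @i6/i7  | dual
5. st.MEM blt.BR @i8/i9  | dual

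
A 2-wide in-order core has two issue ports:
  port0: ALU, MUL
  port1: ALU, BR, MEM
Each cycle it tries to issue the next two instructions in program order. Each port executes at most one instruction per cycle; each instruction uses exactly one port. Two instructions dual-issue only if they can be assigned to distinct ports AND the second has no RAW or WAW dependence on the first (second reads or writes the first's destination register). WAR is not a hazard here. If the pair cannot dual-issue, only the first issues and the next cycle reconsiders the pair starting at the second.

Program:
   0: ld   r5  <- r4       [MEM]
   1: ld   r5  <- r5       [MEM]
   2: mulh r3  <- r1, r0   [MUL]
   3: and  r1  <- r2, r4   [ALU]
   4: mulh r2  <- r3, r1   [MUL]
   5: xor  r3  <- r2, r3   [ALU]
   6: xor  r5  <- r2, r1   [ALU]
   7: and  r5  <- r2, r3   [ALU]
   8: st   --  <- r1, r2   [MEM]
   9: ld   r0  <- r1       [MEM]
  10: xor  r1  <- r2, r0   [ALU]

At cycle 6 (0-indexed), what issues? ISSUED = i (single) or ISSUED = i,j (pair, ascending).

[0] i0  ld  -- no-port MEM/MEM
[1] i1,i2  ld;mulh  -- pair
[2] i3  and  -- RAW r1
[3] i4  mulh  -- RAW r2
[4] i5,i6  xor;xor  -- pair
[5] i7,i8  and;st  -- pair
[6] i9  ld  -- RAW r0
[7] i10  xor  -- tail

ISSUED = 9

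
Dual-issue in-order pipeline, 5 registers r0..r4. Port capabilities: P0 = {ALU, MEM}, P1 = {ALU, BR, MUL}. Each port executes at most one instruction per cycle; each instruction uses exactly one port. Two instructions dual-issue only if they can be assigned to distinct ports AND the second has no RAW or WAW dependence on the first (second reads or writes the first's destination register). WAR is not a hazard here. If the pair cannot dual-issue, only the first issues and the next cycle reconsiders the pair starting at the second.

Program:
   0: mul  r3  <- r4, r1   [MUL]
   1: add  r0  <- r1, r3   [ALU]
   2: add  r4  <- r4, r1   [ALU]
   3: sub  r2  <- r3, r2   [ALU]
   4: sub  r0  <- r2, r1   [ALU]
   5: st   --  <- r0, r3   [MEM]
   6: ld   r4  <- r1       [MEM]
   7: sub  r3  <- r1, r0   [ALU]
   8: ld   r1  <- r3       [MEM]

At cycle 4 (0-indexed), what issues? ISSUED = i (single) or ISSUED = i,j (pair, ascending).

ISSUED = 5

0. mul @i0  | RAW r3
1. add add @i1/i2  | pair
2. sub @i3  | RAW r2
3. sub @i4  | RAW r0
4. st @i5  | no-port MEM/MEM
5. ld sub @i6/i7  | pair
6. ld @i8  | tail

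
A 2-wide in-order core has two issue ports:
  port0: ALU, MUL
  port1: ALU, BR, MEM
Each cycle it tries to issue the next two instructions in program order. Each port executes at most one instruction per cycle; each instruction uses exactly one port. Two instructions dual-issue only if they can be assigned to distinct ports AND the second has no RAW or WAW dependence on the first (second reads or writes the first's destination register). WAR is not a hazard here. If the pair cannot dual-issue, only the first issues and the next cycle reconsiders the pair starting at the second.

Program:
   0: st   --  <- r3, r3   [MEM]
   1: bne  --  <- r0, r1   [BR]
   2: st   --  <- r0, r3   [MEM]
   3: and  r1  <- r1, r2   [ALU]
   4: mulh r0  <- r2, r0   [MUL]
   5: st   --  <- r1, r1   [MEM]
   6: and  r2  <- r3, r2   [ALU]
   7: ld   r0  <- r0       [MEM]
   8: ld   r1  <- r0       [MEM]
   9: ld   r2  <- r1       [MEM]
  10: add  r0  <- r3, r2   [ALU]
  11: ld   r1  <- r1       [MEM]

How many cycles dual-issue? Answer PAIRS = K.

PAIRS = 4

[0] i0  st  -- no-port MEM/BR
[1] i1  bne  -- no-port BR/MEM
[2] i2&i3  st+and  -- dual
[3] i4&i5  mulh+st  -- dual
[4] i6&i7  and+ld  -- dual
[5] i8  ld  -- no-port MEM/MEM
[6] i9  ld  -- RAW r2
[7] i10&i11  add+ld  -- dual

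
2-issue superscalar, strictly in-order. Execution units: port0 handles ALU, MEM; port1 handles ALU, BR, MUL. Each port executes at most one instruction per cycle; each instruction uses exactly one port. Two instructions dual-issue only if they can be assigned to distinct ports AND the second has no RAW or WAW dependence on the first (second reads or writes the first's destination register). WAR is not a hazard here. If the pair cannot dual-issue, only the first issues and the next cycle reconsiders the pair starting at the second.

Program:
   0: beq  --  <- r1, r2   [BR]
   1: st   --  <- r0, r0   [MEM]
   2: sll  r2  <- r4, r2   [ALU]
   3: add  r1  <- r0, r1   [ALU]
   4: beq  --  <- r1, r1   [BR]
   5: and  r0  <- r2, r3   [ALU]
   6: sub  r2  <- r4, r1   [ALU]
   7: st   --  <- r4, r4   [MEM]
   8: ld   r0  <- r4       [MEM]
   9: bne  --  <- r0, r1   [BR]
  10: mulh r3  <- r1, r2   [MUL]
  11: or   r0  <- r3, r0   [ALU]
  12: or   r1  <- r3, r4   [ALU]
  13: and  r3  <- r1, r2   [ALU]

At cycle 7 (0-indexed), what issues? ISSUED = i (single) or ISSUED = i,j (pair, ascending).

[0] i0+i1  beq;st  -- dual
[1] i2+i3  sll;add  -- dual
[2] i4+i5  beq;and  -- dual
[3] i6+i7  sub;st  -- dual
[4] i8  ld  -- RAW r0
[5] i9  bne  -- no-port BR/MUL
[6] i10  mulh  -- RAW r3
[7] i11+i12  or;or  -- dual
[8] i13  and  -- tail

ISSUED = 11,12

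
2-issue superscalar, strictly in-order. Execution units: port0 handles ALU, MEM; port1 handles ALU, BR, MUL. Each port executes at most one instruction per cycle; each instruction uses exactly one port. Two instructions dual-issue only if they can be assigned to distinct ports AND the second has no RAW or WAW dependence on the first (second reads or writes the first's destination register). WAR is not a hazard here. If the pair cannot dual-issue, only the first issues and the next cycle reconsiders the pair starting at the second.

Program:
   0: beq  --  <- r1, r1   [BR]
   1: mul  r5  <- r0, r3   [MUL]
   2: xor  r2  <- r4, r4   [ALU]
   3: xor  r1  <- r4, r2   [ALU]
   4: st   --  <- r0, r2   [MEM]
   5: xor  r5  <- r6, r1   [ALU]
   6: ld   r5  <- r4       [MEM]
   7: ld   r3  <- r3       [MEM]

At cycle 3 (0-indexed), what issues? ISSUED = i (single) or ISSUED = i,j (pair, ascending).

[0] i0  beq.BR  -- no-port BR/MUL
[1] i1,i2  mul.MUL xor.ALU  -- pair
[2] i3,i4  xor.ALU st.MEM  -- pair
[3] i5  xor.ALU  -- WAW r5
[4] i6  ld.MEM  -- no-port MEM/MEM
[5] i7  ld.MEM  -- tail

ISSUED = 5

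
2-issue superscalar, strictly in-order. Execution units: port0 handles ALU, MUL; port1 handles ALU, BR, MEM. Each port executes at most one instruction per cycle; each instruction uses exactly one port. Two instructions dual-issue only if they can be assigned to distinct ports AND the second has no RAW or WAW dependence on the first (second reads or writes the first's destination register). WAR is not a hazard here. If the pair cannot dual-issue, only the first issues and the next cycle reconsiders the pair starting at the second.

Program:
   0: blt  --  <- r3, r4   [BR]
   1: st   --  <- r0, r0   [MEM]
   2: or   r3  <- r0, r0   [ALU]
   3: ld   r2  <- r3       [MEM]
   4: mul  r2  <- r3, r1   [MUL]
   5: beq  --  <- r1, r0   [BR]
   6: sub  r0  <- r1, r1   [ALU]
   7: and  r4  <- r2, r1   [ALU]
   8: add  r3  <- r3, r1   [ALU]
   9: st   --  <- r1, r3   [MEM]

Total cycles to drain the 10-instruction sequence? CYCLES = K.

#0 head=0: blt.BR i0 no-port BR/MEM
#1 head=1: st.MEM/or.ALU i1+i2 pair
#2 head=3: ld.MEM i3 WAW r2
#3 head=4: mul.MUL/beq.BR i4+i5 pair
#4 head=6: sub.ALU/and.ALU i6+i7 pair
#5 head=8: add.ALU i8 RAW r3
#6 head=9: st.MEM i9 tail

CYCLES = 7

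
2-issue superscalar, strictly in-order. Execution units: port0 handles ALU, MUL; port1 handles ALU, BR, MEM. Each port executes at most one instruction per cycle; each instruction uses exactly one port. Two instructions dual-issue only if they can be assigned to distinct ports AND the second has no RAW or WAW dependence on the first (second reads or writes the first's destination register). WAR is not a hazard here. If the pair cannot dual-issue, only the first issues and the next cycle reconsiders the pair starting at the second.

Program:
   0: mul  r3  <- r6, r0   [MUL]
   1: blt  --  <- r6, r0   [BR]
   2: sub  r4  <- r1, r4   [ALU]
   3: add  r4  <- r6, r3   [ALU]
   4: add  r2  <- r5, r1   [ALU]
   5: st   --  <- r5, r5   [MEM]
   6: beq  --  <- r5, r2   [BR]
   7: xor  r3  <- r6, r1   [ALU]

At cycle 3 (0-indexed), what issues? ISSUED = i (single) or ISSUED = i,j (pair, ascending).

ISSUED = 5

0. mul blt @i0+i1  | pair
1. sub @i2  | WAW r4
2. add add @i3+i4  | pair
3. st @i5  | no-port MEM/BR
4. beq xor @i6+i7  | pair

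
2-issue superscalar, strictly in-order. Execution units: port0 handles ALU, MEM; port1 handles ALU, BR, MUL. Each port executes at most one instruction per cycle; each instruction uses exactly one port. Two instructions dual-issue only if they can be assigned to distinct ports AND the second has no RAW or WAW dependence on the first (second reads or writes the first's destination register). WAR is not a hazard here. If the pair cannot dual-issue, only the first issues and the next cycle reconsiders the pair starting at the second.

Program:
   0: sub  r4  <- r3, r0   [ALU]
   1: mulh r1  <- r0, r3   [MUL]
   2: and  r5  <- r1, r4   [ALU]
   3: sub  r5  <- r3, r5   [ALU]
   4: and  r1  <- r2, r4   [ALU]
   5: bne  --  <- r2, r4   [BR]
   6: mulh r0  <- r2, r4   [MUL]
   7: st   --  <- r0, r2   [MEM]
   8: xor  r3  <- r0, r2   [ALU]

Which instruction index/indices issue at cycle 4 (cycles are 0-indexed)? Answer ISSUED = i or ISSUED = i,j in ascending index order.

ISSUED = 6

  cy0 -> i0/i1 (sub mulh) 2-wide
  cy1 -> i2 (and) RAW+WAW r5
  cy2 -> i3/i4 (sub and) 2-wide
  cy3 -> i5 (bne) no-port BR/MUL
  cy4 -> i6 (mulh) RAW r0
  cy5 -> i7/i8 (st xor) 2-wide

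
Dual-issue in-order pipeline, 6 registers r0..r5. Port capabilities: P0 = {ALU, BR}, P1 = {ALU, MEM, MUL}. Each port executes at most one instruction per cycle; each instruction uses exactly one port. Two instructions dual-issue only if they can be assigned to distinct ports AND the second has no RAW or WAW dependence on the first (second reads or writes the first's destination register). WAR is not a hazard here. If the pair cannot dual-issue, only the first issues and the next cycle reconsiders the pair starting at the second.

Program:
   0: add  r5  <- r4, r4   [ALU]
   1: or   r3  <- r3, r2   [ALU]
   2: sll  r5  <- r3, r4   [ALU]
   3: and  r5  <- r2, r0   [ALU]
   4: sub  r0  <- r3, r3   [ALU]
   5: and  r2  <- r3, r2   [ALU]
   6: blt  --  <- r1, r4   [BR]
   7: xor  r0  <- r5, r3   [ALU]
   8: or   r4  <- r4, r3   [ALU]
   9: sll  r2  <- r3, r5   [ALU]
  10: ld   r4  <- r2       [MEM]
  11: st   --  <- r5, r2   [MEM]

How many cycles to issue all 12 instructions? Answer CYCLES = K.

  cy0 -> i0,i1 (add;or) pair
  cy1 -> i2 (sll) WAW r5
  cy2 -> i3,i4 (and;sub) pair
  cy3 -> i5,i6 (and;blt) pair
  cy4 -> i7,i8 (xor;or) pair
  cy5 -> i9 (sll) RAW r2
  cy6 -> i10 (ld) no-port MEM/MEM
  cy7 -> i11 (st) tail

CYCLES = 8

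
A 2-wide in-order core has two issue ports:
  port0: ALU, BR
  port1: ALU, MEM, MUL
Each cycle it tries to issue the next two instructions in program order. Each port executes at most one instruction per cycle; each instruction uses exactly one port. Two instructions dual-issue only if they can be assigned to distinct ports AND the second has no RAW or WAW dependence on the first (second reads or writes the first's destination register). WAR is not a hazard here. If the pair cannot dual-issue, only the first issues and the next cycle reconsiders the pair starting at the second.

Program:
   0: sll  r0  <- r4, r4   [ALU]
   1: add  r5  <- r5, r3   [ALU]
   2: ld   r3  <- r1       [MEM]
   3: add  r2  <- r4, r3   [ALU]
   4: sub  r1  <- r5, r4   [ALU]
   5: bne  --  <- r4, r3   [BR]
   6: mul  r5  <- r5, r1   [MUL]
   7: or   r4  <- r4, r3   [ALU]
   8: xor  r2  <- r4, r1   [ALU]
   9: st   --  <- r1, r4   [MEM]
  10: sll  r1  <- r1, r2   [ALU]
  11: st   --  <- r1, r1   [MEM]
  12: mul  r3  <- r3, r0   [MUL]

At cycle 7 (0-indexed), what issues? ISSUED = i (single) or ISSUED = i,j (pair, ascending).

ISSUED = 11

  cy0 -> i0,i1 (sll.ALU/add.ALU) 2-wide
  cy1 -> i2 (ld.MEM) RAW r3
  cy2 -> i3,i4 (add.ALU/sub.ALU) 2-wide
  cy3 -> i5,i6 (bne.BR/mul.MUL) 2-wide
  cy4 -> i7 (or.ALU) RAW r4
  cy5 -> i8,i9 (xor.ALU/st.MEM) 2-wide
  cy6 -> i10 (sll.ALU) RAW r1
  cy7 -> i11 (st.MEM) no-port MEM/MUL
  cy8 -> i12 (mul.MUL) tail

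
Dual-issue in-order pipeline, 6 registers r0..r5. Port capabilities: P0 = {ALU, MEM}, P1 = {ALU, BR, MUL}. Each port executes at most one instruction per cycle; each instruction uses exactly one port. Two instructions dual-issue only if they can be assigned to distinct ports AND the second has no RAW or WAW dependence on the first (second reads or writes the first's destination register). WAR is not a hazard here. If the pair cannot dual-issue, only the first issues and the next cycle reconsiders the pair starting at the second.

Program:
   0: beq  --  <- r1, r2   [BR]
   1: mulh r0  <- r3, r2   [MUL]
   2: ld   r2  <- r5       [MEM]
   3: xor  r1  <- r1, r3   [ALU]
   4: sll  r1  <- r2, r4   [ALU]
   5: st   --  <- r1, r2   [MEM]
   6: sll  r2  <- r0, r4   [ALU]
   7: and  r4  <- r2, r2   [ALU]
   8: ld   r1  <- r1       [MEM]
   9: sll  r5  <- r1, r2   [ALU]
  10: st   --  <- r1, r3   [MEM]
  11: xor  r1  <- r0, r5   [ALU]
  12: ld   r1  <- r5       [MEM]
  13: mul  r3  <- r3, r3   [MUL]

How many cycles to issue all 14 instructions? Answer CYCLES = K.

CYCLES = 9

t=0 i0:beq ; no-port BR/MUL
t=1 i1,i2:mulh;ld ; dual
t=2 i3:xor ; WAW r1
t=3 i4:sll ; RAW r1
t=4 i5,i6:st;sll ; dual
t=5 i7,i8:and;ld ; dual
t=6 i9,i10:sll;st ; dual
t=7 i11:xor ; WAW r1
t=8 i12,i13:ld;mul ; dual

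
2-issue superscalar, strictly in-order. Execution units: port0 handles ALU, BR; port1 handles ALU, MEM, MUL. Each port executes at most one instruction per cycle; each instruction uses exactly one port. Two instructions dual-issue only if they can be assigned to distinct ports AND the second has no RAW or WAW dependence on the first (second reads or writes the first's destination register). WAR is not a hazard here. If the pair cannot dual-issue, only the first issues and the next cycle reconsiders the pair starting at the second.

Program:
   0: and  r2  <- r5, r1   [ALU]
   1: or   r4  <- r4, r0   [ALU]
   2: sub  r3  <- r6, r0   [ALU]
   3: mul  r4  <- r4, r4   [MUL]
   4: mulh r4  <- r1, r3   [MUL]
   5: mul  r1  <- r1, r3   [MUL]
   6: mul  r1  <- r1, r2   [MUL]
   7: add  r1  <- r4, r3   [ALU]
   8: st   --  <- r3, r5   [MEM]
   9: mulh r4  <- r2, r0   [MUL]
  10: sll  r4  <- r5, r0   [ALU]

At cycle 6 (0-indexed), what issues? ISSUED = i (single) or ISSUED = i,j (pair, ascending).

#0 head=0: and.ALU;or.ALU i0&i1 pair
#1 head=2: sub.ALU;mul.MUL i2&i3 pair
#2 head=4: mulh.MUL i4 no-port MUL/MUL
#3 head=5: mul.MUL i5 no-port MUL/MUL
#4 head=6: mul.MUL i6 WAW r1
#5 head=7: add.ALU;st.MEM i7&i8 pair
#6 head=9: mulh.MUL i9 WAW r4
#7 head=10: sll.ALU i10 tail

ISSUED = 9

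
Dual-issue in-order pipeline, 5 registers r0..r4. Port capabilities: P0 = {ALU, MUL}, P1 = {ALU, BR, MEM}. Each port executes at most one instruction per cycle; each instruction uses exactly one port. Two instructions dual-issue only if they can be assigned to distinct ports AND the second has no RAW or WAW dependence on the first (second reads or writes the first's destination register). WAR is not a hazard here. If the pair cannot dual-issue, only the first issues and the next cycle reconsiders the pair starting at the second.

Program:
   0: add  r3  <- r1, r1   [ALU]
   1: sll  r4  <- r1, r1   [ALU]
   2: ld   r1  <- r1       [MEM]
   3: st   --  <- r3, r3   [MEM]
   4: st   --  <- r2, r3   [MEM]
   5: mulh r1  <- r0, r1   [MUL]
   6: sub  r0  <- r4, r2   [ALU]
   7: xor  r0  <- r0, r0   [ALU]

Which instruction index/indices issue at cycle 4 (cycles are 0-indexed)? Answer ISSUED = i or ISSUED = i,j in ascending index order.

ISSUED = 6

0. add.ALU+sll.ALU @i0+i1  | dual
1. ld.MEM @i2  | no-port MEM/MEM
2. st.MEM @i3  | no-port MEM/MEM
3. st.MEM+mulh.MUL @i4+i5  | dual
4. sub.ALU @i6  | RAW+WAW r0
5. xor.ALU @i7  | tail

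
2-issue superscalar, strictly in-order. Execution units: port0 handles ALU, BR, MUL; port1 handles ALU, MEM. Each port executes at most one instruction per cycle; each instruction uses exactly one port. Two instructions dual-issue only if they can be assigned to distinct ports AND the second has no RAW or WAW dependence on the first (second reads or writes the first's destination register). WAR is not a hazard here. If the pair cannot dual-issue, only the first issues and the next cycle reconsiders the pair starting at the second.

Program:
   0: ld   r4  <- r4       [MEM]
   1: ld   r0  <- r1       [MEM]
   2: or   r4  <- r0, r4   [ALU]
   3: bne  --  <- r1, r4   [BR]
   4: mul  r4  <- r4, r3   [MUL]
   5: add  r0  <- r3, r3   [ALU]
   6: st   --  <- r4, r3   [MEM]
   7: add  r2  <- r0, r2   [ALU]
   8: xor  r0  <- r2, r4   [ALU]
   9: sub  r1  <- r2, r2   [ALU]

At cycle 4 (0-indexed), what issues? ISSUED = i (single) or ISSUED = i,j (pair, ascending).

  cy0 -> i0 (ld.MEM) no-port MEM/MEM
  cy1 -> i1 (ld.MEM) RAW r0
  cy2 -> i2 (or.ALU) RAW r4
  cy3 -> i3 (bne.BR) no-port BR/MUL
  cy4 -> i4+i5 (mul.MUL/add.ALU) dual
  cy5 -> i6+i7 (st.MEM/add.ALU) dual
  cy6 -> i8+i9 (xor.ALU/sub.ALU) dual

ISSUED = 4,5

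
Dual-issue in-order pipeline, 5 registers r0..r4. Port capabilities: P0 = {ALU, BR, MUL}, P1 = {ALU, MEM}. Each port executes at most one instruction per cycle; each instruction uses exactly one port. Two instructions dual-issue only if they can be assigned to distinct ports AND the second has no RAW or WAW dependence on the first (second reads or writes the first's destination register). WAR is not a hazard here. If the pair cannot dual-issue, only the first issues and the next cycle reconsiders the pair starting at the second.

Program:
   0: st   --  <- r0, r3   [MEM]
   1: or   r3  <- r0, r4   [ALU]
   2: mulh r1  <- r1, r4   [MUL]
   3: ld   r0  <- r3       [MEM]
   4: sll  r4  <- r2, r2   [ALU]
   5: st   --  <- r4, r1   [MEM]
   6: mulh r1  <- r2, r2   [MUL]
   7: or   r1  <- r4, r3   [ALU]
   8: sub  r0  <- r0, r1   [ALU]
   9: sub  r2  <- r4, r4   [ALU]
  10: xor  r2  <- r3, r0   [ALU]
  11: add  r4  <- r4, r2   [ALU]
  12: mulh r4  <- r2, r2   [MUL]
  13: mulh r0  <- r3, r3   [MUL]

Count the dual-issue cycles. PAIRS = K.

0. st.MEM;or.ALU @i0+i1  | 2-wide
1. mulh.MUL;ld.MEM @i2+i3  | 2-wide
2. sll.ALU @i4  | RAW r4
3. st.MEM;mulh.MUL @i5+i6  | 2-wide
4. or.ALU @i7  | RAW r1
5. sub.ALU;sub.ALU @i8+i9  | 2-wide
6. xor.ALU @i10  | RAW r2
7. add.ALU @i11  | WAW r4
8. mulh.MUL @i12  | no-port MUL/MUL
9. mulh.MUL @i13  | tail

PAIRS = 4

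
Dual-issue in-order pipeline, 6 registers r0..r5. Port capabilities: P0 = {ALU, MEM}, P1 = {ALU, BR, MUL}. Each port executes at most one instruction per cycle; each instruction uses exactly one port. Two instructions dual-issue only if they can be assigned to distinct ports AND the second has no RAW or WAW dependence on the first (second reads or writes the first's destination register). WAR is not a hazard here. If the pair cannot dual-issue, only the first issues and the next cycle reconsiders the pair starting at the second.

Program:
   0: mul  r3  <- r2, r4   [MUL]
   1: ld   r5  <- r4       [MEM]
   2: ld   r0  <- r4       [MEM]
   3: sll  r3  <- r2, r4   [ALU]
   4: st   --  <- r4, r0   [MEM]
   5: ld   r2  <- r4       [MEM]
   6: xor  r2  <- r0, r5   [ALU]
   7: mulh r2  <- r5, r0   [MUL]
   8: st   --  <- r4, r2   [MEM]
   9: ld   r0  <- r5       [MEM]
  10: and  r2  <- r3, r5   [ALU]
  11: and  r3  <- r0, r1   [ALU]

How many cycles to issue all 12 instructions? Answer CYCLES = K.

[0] i0+i1  mul ld  -- 2-wide
[1] i2+i3  ld sll  -- 2-wide
[2] i4  st  -- no-port MEM/MEM
[3] i5  ld  -- WAW r2
[4] i6  xor  -- WAW r2
[5] i7  mulh  -- RAW r2
[6] i8  st  -- no-port MEM/MEM
[7] i9+i10  ld and  -- 2-wide
[8] i11  and  -- tail

CYCLES = 9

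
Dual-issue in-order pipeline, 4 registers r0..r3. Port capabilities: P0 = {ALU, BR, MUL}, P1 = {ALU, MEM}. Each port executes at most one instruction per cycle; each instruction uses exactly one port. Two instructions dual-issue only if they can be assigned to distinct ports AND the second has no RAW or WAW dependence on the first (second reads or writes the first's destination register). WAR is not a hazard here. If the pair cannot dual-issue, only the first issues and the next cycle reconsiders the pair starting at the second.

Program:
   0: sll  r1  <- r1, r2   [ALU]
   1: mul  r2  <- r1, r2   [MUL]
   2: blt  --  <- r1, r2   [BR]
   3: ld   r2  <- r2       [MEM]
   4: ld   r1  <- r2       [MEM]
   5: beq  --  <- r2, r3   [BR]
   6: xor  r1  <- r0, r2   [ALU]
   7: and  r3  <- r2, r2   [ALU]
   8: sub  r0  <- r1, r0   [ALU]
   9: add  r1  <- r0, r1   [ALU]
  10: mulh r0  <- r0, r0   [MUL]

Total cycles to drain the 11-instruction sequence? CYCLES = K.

#0 head=0: sll.ALU i0 RAW r1
#1 head=1: mul.MUL i1 no-port MUL/BR
#2 head=2: blt.BR+ld.MEM i2&i3 dual
#3 head=4: ld.MEM+beq.BR i4&i5 dual
#4 head=6: xor.ALU+and.ALU i6&i7 dual
#5 head=8: sub.ALU i8 RAW r0
#6 head=9: add.ALU+mulh.MUL i9&i10 dual

CYCLES = 7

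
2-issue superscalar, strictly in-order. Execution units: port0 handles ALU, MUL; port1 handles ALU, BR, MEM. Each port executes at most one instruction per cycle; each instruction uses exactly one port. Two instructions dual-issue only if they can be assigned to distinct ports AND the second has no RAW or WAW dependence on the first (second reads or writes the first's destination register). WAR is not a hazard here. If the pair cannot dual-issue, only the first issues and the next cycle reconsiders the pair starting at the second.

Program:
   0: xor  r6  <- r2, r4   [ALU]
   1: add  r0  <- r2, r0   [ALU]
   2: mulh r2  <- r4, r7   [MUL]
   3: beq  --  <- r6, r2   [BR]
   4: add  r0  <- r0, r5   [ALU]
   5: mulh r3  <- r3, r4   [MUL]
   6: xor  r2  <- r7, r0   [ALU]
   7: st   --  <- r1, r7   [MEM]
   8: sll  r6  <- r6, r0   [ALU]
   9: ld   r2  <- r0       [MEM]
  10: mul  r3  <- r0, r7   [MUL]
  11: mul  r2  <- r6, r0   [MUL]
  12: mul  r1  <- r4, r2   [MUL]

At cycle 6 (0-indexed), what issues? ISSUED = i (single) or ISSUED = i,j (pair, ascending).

ISSUED = 11

  cy0 -> i0,i1 (xor.ALU;add.ALU) dual
  cy1 -> i2 (mulh.MUL) RAW r2
  cy2 -> i3,i4 (beq.BR;add.ALU) dual
  cy3 -> i5,i6 (mulh.MUL;xor.ALU) dual
  cy4 -> i7,i8 (st.MEM;sll.ALU) dual
  cy5 -> i9,i10 (ld.MEM;mul.MUL) dual
  cy6 -> i11 (mul.MUL) no-port MUL/MUL
  cy7 -> i12 (mul.MUL) tail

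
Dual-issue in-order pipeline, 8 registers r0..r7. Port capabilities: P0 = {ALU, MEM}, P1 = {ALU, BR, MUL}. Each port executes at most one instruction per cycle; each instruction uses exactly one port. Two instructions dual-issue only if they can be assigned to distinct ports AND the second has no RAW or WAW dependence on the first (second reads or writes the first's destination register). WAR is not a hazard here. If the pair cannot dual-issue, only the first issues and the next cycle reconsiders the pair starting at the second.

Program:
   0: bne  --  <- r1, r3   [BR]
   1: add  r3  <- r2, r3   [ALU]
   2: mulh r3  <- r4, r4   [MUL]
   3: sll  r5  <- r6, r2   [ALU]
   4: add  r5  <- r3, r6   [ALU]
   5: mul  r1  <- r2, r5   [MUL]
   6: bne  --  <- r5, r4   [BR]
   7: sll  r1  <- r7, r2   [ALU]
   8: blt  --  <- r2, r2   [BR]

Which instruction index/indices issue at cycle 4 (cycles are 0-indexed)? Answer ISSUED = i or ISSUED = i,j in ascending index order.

ISSUED = 6,7

#0 head=0: bne.BR add.ALU i0&i1 dual
#1 head=2: mulh.MUL sll.ALU i2&i3 dual
#2 head=4: add.ALU i4 RAW r5
#3 head=5: mul.MUL i5 no-port MUL/BR
#4 head=6: bne.BR sll.ALU i6&i7 dual
#5 head=8: blt.BR i8 tail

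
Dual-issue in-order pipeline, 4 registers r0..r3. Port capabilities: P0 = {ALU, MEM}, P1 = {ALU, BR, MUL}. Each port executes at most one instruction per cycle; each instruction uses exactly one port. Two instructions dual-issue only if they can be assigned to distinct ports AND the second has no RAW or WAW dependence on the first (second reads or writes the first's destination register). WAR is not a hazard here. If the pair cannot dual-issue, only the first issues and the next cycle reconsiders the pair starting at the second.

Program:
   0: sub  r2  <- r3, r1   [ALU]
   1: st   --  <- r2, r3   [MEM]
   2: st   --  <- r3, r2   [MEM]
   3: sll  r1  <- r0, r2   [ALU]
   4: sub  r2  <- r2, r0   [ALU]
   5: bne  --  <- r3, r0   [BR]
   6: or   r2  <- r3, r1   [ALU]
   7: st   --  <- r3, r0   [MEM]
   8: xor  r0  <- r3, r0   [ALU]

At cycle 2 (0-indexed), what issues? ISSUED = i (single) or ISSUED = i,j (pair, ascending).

ISSUED = 2,3

[0] i0  sub.ALU  -- RAW r2
[1] i1  st.MEM  -- no-port MEM/MEM
[2] i2,i3  st.MEM sll.ALU  -- 2-wide
[3] i4,i5  sub.ALU bne.BR  -- 2-wide
[4] i6,i7  or.ALU st.MEM  -- 2-wide
[5] i8  xor.ALU  -- tail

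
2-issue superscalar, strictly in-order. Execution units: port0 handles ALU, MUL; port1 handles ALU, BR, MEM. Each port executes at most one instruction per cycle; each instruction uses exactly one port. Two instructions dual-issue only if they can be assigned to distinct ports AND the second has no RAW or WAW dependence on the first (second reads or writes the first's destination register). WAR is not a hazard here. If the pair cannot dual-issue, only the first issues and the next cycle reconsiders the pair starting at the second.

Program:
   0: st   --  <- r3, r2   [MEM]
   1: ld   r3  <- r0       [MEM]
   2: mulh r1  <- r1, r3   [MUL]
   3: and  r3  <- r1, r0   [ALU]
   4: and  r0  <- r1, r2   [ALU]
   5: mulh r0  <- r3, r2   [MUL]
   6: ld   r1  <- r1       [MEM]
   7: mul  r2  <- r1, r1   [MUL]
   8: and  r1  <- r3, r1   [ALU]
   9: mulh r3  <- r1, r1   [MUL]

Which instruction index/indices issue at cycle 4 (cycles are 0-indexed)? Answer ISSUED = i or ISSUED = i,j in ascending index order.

ISSUED = 5,6

t=0 i0:st ; no-port MEM/MEM
t=1 i1:ld ; RAW r3
t=2 i2:mulh ; RAW r1
t=3 i3+i4:and and ; 2-wide
t=4 i5+i6:mulh ld ; 2-wide
t=5 i7+i8:mul and ; 2-wide
t=6 i9:mulh ; tail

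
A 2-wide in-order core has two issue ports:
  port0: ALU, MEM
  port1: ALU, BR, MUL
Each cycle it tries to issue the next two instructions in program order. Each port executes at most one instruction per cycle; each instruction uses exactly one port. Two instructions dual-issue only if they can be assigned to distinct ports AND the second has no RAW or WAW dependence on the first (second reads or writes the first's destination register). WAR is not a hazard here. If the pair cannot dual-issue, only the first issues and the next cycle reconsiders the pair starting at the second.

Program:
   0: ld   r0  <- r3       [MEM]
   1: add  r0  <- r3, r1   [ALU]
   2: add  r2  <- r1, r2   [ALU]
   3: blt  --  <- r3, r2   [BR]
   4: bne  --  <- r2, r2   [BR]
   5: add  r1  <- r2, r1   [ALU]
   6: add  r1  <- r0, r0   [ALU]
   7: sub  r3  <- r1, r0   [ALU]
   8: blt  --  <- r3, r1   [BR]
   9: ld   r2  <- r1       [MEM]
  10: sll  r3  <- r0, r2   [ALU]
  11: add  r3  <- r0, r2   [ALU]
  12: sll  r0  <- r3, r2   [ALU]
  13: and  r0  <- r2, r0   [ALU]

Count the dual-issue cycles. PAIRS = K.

PAIRS = 3

[0] i0  ld  -- WAW r0
[1] i1&i2  add/add  -- 2-wide
[2] i3  blt  -- no-port BR/BR
[3] i4&i5  bne/add  -- 2-wide
[4] i6  add  -- RAW r1
[5] i7  sub  -- RAW r3
[6] i8&i9  blt/ld  -- 2-wide
[7] i10  sll  -- WAW r3
[8] i11  add  -- RAW r3
[9] i12  sll  -- RAW+WAW r0
[10] i13  and  -- tail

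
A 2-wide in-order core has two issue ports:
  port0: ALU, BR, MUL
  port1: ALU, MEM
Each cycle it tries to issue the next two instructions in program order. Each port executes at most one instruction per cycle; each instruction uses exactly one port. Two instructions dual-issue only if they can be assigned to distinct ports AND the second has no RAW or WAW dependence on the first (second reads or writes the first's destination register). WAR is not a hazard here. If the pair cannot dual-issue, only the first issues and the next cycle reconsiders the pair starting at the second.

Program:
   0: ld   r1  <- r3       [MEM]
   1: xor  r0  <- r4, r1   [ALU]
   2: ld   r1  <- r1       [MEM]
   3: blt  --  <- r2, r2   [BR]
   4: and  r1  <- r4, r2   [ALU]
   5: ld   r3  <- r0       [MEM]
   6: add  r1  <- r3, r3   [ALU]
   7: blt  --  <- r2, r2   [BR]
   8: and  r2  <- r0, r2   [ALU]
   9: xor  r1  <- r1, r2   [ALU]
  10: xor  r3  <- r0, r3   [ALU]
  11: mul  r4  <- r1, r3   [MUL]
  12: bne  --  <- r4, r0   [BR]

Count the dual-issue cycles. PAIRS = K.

#0 head=0: ld.MEM i0 RAW r1
#1 head=1: xor.ALU/ld.MEM i1,i2 pair
#2 head=3: blt.BR/and.ALU i3,i4 pair
#3 head=5: ld.MEM i5 RAW r3
#4 head=6: add.ALU/blt.BR i6,i7 pair
#5 head=8: and.ALU i8 RAW r2
#6 head=9: xor.ALU/xor.ALU i9,i10 pair
#7 head=11: mul.MUL i11 no-port MUL/BR
#8 head=12: bne.BR i12 tail

PAIRS = 4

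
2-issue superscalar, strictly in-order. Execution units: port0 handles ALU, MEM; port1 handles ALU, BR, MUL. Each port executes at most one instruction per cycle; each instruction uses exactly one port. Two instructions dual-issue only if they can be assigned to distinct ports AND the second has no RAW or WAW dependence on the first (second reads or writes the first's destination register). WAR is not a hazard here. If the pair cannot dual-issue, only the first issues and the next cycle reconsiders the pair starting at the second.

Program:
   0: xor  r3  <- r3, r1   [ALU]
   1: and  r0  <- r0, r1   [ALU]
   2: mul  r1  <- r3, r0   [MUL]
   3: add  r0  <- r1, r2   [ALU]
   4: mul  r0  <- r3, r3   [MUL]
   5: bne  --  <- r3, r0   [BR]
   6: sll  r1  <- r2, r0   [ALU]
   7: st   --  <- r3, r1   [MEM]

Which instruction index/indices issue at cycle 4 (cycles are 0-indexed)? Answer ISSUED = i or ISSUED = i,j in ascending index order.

ISSUED = 5,6

  cy0 -> i0/i1 (xor.ALU and.ALU) 2-wide
  cy1 -> i2 (mul.MUL) RAW r1
  cy2 -> i3 (add.ALU) WAW r0
  cy3 -> i4 (mul.MUL) no-port MUL/BR
  cy4 -> i5/i6 (bne.BR sll.ALU) 2-wide
  cy5 -> i7 (st.MEM) tail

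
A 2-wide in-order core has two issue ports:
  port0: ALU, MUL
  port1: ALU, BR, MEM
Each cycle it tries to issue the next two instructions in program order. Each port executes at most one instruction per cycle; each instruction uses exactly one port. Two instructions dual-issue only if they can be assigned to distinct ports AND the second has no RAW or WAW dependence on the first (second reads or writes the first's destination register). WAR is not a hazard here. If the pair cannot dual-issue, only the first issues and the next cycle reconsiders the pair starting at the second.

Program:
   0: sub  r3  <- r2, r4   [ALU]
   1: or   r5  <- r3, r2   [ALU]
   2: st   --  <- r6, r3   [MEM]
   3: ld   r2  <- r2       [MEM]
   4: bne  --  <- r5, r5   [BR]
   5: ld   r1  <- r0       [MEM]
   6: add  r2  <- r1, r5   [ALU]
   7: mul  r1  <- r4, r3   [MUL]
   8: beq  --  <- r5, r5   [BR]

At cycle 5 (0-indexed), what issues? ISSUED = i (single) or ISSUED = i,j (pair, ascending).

ISSUED = 6,7

0. sub.ALU @i0  | RAW r3
1. or.ALU+st.MEM @i1,i2  | pair
2. ld.MEM @i3  | no-port MEM/BR
3. bne.BR @i4  | no-port BR/MEM
4. ld.MEM @i5  | RAW r1
5. add.ALU+mul.MUL @i6,i7  | pair
6. beq.BR @i8  | tail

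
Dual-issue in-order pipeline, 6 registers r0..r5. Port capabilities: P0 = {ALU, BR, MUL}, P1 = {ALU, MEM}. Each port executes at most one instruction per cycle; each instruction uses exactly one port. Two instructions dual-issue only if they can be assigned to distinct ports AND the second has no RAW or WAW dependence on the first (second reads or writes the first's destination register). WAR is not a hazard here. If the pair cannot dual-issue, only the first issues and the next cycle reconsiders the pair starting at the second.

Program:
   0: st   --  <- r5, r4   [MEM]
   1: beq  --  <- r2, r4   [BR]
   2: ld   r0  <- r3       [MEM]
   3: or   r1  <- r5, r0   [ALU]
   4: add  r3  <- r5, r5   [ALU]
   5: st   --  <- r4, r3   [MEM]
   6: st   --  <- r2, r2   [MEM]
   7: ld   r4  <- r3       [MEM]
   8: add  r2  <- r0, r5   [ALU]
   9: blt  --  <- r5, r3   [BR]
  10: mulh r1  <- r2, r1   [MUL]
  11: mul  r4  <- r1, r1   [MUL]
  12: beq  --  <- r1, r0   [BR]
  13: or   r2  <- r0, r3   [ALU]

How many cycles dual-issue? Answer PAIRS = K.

c0: i0/i1 st.MEM+beq.BR  pair
c1: i2 ld.MEM  RAW r0
c2: i3/i4 or.ALU+add.ALU  pair
c3: i5 st.MEM  no-port MEM/MEM
c4: i6 st.MEM  no-port MEM/MEM
c5: i7/i8 ld.MEM+add.ALU  pair
c6: i9 blt.BR  no-port BR/MUL
c7: i10 mulh.MUL  no-port MUL/MUL
c8: i11 mul.MUL  no-port MUL/BR
c9: i12/i13 beq.BR+or.ALU  pair

PAIRS = 4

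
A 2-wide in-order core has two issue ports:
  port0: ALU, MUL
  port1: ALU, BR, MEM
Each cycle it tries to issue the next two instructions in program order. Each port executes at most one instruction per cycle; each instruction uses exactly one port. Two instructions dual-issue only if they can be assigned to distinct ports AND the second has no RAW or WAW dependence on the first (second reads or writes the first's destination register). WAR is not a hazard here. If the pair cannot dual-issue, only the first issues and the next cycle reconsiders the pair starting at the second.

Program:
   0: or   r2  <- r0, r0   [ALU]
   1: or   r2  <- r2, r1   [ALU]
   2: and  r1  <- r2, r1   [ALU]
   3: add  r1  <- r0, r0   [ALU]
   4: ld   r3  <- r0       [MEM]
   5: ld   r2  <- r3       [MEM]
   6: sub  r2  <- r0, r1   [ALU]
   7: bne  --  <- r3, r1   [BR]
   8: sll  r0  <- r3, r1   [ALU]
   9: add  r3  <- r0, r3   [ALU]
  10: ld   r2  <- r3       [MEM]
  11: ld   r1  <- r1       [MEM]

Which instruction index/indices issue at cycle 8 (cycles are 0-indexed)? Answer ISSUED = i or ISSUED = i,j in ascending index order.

ISSUED = 10

[0] i0  or  -- RAW+WAW r2
[1] i1  or  -- RAW r2
[2] i2  and  -- WAW r1
[3] i3,i4  add+ld  -- dual
[4] i5  ld  -- WAW r2
[5] i6,i7  sub+bne  -- dual
[6] i8  sll  -- RAW r0
[7] i9  add  -- RAW r3
[8] i10  ld  -- no-port MEM/MEM
[9] i11  ld  -- tail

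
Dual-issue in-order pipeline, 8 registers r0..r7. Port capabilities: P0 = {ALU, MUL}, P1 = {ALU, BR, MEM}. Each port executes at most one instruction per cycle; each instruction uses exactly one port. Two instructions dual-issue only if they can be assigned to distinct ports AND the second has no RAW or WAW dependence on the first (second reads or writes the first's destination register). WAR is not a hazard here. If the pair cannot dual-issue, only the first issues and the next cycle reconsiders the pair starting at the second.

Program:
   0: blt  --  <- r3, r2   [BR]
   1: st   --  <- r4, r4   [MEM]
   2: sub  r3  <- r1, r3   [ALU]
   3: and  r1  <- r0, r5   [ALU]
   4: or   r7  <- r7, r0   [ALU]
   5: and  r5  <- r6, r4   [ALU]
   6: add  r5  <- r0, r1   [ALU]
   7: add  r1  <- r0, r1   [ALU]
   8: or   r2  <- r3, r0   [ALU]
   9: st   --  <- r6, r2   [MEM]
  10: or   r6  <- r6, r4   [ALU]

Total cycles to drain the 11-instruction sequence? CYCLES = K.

#0 head=0: blt.BR i0 no-port BR/MEM
#1 head=1: st.MEM sub.ALU i1,i2 pair
#2 head=3: and.ALU or.ALU i3,i4 pair
#3 head=5: and.ALU i5 WAW r5
#4 head=6: add.ALU add.ALU i6,i7 pair
#5 head=8: or.ALU i8 RAW r2
#6 head=9: st.MEM or.ALU i9,i10 pair

CYCLES = 7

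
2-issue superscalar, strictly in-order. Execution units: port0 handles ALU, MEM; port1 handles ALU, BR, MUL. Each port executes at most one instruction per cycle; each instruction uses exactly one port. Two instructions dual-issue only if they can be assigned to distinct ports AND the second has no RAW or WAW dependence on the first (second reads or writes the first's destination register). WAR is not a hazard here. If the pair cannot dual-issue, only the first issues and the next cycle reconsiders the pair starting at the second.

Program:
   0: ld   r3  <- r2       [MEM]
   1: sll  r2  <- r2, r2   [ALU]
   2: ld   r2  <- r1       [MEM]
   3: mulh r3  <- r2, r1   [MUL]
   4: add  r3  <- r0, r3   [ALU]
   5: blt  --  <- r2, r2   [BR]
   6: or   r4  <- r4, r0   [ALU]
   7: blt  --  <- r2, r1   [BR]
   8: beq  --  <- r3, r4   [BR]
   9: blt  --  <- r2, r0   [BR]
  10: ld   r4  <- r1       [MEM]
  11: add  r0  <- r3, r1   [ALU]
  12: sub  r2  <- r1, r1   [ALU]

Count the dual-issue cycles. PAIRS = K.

#0 head=0: ld.MEM+sll.ALU i0/i1 dual
#1 head=2: ld.MEM i2 RAW r2
#2 head=3: mulh.MUL i3 RAW+WAW r3
#3 head=4: add.ALU+blt.BR i4/i5 dual
#4 head=6: or.ALU+blt.BR i6/i7 dual
#5 head=8: beq.BR i8 no-port BR/BR
#6 head=9: blt.BR+ld.MEM i9/i10 dual
#7 head=11: add.ALU+sub.ALU i11/i12 dual

PAIRS = 5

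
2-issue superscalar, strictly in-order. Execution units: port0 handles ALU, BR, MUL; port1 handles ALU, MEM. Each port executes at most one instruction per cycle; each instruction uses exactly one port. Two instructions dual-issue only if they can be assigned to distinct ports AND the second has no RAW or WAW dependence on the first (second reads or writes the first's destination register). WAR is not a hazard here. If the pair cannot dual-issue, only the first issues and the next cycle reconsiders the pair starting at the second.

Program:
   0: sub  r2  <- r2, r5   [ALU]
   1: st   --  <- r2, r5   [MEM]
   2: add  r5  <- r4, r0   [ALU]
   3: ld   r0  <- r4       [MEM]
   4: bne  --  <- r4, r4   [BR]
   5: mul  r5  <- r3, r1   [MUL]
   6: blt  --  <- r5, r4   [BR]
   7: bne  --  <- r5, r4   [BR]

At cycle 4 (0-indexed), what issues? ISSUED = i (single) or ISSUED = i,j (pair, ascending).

ISSUED = 6

t=0 i0:sub ; RAW r2
t=1 i1+i2:st+add ; dual
t=2 i3+i4:ld+bne ; dual
t=3 i5:mul ; no-port MUL/BR
t=4 i6:blt ; no-port BR/BR
t=5 i7:bne ; tail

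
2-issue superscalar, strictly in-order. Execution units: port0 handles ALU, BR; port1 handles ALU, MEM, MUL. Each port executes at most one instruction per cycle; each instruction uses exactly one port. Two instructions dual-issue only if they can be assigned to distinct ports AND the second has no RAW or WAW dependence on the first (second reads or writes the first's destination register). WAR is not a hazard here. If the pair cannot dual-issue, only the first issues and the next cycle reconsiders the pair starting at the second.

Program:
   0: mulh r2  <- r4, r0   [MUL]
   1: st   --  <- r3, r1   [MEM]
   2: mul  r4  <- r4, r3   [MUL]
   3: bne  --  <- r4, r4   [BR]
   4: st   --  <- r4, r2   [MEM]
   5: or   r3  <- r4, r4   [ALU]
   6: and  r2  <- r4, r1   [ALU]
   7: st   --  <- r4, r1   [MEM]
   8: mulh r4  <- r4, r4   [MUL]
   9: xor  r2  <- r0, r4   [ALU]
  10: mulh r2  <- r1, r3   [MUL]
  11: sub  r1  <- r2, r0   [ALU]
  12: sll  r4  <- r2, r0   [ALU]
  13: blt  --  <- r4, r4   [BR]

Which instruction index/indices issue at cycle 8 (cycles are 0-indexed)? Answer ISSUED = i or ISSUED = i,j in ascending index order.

[0] i0  mulh.MUL  -- no-port MUL/MEM
[1] i1  st.MEM  -- no-port MEM/MUL
[2] i2  mul.MUL  -- RAW r4
[3] i3&i4  bne.BR+st.MEM  -- 2-wide
[4] i5&i6  or.ALU+and.ALU  -- 2-wide
[5] i7  st.MEM  -- no-port MEM/MUL
[6] i8  mulh.MUL  -- RAW r4
[7] i9  xor.ALU  -- WAW r2
[8] i10  mulh.MUL  -- RAW r2
[9] i11&i12  sub.ALU+sll.ALU  -- 2-wide
[10] i13  blt.BR  -- tail

ISSUED = 10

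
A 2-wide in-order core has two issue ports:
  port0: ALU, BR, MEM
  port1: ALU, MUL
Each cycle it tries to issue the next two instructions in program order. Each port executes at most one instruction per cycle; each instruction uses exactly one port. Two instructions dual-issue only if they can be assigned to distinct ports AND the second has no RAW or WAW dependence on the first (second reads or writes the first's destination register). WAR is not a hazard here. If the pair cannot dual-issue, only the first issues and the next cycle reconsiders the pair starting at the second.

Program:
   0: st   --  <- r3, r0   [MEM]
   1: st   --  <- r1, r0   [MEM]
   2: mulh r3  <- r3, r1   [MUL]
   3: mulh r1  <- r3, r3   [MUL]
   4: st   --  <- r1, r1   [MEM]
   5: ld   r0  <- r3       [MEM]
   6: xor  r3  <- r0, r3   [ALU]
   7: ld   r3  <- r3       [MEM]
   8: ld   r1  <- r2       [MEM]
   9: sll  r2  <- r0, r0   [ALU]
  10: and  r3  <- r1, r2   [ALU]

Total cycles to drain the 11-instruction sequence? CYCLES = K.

c0: i0 st.MEM  no-port MEM/MEM
c1: i1+i2 st.MEM/mulh.MUL  dual
c2: i3 mulh.MUL  RAW r1
c3: i4 st.MEM  no-port MEM/MEM
c4: i5 ld.MEM  RAW r0
c5: i6 xor.ALU  RAW+WAW r3
c6: i7 ld.MEM  no-port MEM/MEM
c7: i8+i9 ld.MEM/sll.ALU  dual
c8: i10 and.ALU  tail

CYCLES = 9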